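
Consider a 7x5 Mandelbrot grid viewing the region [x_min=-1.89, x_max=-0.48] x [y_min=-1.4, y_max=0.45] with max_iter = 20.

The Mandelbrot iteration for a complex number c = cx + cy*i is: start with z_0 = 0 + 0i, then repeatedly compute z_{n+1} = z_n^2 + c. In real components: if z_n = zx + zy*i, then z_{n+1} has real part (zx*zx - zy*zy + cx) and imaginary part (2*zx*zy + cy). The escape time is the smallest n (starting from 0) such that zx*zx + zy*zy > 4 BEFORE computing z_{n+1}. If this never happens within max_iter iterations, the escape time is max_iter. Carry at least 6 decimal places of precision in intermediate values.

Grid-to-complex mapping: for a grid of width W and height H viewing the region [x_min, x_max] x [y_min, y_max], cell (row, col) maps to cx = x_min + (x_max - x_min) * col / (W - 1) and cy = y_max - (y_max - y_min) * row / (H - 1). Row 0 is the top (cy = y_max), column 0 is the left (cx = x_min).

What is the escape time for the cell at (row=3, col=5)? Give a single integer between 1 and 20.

z_0 = 0 + 0i, c = -0.7150 + -0.9375i
Iter 1: z = -0.7150 + -0.9375i, |z|^2 = 1.3901
Iter 2: z = -1.0827 + 0.4031i, |z|^2 = 1.3347
Iter 3: z = 0.2947 + -1.8104i, |z|^2 = 3.3644
Iter 4: z = -3.9057 + -2.0045i, |z|^2 = 19.2730
Escaped at iteration 4

Answer: 4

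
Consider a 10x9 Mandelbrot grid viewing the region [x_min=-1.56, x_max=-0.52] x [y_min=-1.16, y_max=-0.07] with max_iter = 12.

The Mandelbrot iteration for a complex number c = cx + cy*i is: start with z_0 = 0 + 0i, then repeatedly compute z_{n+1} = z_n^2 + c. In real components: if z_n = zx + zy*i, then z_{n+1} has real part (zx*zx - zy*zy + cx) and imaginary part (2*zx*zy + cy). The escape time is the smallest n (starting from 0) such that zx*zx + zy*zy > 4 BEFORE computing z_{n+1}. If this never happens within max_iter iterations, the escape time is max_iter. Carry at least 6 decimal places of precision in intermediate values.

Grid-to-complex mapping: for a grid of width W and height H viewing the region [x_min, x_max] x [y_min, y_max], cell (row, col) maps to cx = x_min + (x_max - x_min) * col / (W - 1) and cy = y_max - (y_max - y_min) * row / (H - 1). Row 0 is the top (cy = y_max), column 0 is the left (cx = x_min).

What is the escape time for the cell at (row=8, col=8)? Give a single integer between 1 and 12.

z_0 = 0 + 0i, c = -0.6356 + -1.1600i
Iter 1: z = -0.6356 + -1.1600i, |z|^2 = 1.7495
Iter 2: z = -1.5772 + 0.3145i, |z|^2 = 2.5865
Iter 3: z = 1.7532 + -2.1520i, |z|^2 = 7.7049
Escaped at iteration 3

Answer: 3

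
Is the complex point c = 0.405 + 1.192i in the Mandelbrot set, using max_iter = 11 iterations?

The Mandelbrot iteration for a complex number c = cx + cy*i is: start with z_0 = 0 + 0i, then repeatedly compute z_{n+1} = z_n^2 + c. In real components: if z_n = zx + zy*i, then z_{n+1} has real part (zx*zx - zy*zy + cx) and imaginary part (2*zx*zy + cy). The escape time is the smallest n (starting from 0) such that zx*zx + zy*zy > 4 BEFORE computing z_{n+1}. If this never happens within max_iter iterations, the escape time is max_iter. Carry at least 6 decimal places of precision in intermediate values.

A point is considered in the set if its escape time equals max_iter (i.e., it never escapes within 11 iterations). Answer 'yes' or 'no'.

z_0 = 0 + 0i, c = 0.4050 + 1.1920i
Iter 1: z = 0.4050 + 1.1920i, |z|^2 = 1.5849
Iter 2: z = -0.8518 + 2.1575i, |z|^2 = 5.3805
Escaped at iteration 2

Answer: no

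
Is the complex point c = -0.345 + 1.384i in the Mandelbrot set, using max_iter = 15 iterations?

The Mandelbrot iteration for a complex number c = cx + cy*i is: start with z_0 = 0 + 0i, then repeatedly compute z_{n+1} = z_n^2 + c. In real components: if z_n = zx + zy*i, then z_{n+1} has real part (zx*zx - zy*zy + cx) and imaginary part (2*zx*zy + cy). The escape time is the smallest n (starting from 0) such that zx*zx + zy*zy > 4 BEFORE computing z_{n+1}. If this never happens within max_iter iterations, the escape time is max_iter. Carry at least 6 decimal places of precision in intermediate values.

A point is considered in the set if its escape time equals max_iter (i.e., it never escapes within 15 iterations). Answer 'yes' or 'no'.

Answer: no

Derivation:
z_0 = 0 + 0i, c = -0.3450 + 1.3840i
Iter 1: z = -0.3450 + 1.3840i, |z|^2 = 2.0345
Iter 2: z = -2.1414 + 0.4290i, |z|^2 = 4.7698
Escaped at iteration 2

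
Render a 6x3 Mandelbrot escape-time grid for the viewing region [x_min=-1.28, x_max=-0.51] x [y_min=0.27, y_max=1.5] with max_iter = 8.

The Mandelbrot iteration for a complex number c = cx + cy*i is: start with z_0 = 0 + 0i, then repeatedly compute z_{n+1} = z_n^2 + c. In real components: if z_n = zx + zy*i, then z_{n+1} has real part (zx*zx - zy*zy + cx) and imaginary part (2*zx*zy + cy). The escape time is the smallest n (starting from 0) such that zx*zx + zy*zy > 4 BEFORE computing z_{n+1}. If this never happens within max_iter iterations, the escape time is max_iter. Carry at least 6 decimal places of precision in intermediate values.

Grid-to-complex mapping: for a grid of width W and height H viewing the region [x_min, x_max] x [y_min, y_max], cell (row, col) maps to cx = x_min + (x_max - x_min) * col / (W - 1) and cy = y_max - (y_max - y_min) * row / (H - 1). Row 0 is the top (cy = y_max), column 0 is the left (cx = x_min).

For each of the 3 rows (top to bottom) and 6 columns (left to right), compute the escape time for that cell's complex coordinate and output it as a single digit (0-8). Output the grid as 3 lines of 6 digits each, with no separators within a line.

(row=0, col=0): c = -1.2800 + 1.5000i → escape time 2
(row=0, col=1): c = -1.1260 + 1.5000i → escape time 2
(row=0, col=2): c = -0.9720 + 1.5000i → escape time 2
(row=0, col=3): c = -0.8180 + 1.5000i → escape time 2
(row=0, col=4): c = -0.6640 + 1.5000i → escape time 2
(row=0, col=5): c = -0.5100 + 1.5000i → escape time 2
(row=1, col=0): c = -1.2800 + 0.8850i → escape time 3
(row=1, col=1): c = -1.1260 + 0.8850i → escape time 3
(row=1, col=2): c = -0.9720 + 0.8850i → escape time 3
(row=1, col=3): c = -0.8180 + 0.8850i → escape time 4
(row=1, col=4): c = -0.6640 + 0.8850i → escape time 4
(row=1, col=5): c = -0.5100 + 0.8850i → escape time 4
(row=2, col=0): c = -1.2800 + 0.2700i → escape time 8
(row=2, col=1): c = -1.1260 + 0.2700i → escape time 8
(row=2, col=2): c = -0.9720 + 0.2700i → escape time 8
(row=2, col=3): c = -0.8180 + 0.2700i → escape time 8
(row=2, col=4): c = -0.6640 + 0.2700i → escape time 8
(row=2, col=5): c = -0.5100 + 0.2700i → escape time 8

Answer: 222222
333444
888888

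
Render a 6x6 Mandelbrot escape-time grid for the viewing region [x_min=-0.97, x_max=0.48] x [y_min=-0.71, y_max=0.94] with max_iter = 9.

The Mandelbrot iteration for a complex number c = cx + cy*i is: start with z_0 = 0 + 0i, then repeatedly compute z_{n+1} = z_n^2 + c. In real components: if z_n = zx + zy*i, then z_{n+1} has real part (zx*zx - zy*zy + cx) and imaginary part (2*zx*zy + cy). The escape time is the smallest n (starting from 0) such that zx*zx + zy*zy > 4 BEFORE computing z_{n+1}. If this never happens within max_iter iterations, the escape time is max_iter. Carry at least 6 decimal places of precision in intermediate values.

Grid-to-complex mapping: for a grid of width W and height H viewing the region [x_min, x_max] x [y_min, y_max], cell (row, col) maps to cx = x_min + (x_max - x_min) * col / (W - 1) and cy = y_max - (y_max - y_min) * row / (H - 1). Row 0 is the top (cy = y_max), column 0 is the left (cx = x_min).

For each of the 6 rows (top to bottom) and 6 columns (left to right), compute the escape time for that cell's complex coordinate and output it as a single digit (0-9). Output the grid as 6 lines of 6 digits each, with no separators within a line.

(row=0, col=0): c = -0.9700 + 0.9400i → escape time 3
(row=0, col=1): c = -0.6800 + 0.9400i → escape time 4
(row=0, col=2): c = -0.3900 + 0.9400i → escape time 5
(row=0, col=3): c = -0.1000 + 0.9400i → escape time 9
(row=0, col=4): c = 0.1900 + 0.9400i → escape time 4
(row=0, col=5): c = 0.4800 + 0.9400i → escape time 3
(row=1, col=0): c = -0.9700 + 0.6100i → escape time 4
(row=1, col=1): c = -0.6800 + 0.6100i → escape time 6
(row=1, col=2): c = -0.3900 + 0.6100i → escape time 9
(row=1, col=3): c = -0.1000 + 0.6100i → escape time 9
(row=1, col=4): c = 0.1900 + 0.6100i → escape time 9
(row=1, col=5): c = 0.4800 + 0.6100i → escape time 5
(row=2, col=0): c = -0.9700 + 0.2800i → escape time 9
(row=2, col=1): c = -0.6800 + 0.2800i → escape time 9
(row=2, col=2): c = -0.3900 + 0.2800i → escape time 9
(row=2, col=3): c = -0.1000 + 0.2800i → escape time 9
(row=2, col=4): c = 0.1900 + 0.2800i → escape time 9
(row=2, col=5): c = 0.4800 + 0.2800i → escape time 6
(row=3, col=0): c = -0.9700 + -0.0500i → escape time 9
(row=3, col=1): c = -0.6800 + -0.0500i → escape time 9
(row=3, col=2): c = -0.3900 + -0.0500i → escape time 9
(row=3, col=3): c = -0.1000 + -0.0500i → escape time 9
(row=3, col=4): c = 0.1900 + -0.0500i → escape time 9
(row=3, col=5): c = 0.4800 + -0.0500i → escape time 5
(row=4, col=0): c = -0.9700 + -0.3800i → escape time 8
(row=4, col=1): c = -0.6800 + -0.3800i → escape time 9
(row=4, col=2): c = -0.3900 + -0.3800i → escape time 9
(row=4, col=3): c = -0.1000 + -0.3800i → escape time 9
(row=4, col=4): c = 0.1900 + -0.3800i → escape time 9
(row=4, col=5): c = 0.4800 + -0.3800i → escape time 7
(row=5, col=0): c = -0.9700 + -0.7100i → escape time 4
(row=5, col=1): c = -0.6800 + -0.7100i → escape time 5
(row=5, col=2): c = -0.3900 + -0.7100i → escape time 8
(row=5, col=3): c = -0.1000 + -0.7100i → escape time 9
(row=5, col=4): c = 0.1900 + -0.7100i → escape time 6
(row=5, col=5): c = 0.4800 + -0.7100i → escape time 4

Answer: 345943
469995
999996
999995
899997
458964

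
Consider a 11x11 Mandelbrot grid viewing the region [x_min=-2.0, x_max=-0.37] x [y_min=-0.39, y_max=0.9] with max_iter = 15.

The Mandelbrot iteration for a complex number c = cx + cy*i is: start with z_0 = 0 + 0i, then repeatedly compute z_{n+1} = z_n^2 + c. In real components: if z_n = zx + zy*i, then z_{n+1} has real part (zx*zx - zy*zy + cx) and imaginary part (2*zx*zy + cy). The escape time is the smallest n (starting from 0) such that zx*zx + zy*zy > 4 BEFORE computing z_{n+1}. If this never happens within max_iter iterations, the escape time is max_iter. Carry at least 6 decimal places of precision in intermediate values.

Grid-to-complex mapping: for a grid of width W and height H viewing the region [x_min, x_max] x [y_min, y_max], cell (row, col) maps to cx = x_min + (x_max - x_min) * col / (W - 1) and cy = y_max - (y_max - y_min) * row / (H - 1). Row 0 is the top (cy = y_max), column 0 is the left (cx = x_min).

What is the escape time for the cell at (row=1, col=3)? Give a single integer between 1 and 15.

Answer: 3

Derivation:
z_0 = 0 + 0i, c = -1.5110 + 0.7710i
Iter 1: z = -1.5110 + 0.7710i, |z|^2 = 2.8776
Iter 2: z = 0.1777 + -1.5590i, |z|^2 = 2.4619
Iter 3: z = -3.9098 + 0.2170i, |z|^2 = 15.3336
Escaped at iteration 3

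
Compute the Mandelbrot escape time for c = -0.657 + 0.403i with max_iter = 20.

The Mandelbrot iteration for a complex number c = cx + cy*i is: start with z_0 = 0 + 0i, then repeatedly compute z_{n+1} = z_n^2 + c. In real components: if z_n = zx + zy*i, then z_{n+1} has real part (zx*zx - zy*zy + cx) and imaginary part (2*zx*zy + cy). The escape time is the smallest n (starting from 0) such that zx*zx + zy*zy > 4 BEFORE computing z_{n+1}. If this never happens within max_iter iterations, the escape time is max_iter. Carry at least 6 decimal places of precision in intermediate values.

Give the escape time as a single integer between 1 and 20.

z_0 = 0 + 0i, c = -0.6570 + 0.4030i
Iter 1: z = -0.6570 + 0.4030i, |z|^2 = 0.5941
Iter 2: z = -0.3878 + -0.1265i, |z|^2 = 0.1664
Iter 3: z = -0.5227 + 0.5011i, |z|^2 = 0.5243
Iter 4: z = -0.6350 + -0.1208i, |z|^2 = 0.4178
Iter 5: z = -0.2684 + 0.5565i, |z|^2 = 0.3817
Iter 6: z = -0.8946 + 0.1043i, |z|^2 = 0.8112
Iter 7: z = 0.1324 + 0.2164i, |z|^2 = 0.0644
Iter 8: z = -0.6863 + 0.4603i, |z|^2 = 0.6829
Iter 9: z = -0.3979 + -0.2289i, |z|^2 = 0.2107
Iter 10: z = -0.5511 + 0.5851i, |z|^2 = 0.6460
Iter 11: z = -0.6957 + -0.2419i, |z|^2 = 0.5425
Iter 12: z = -0.2315 + 0.7395i, |z|^2 = 0.6005
Iter 13: z = -1.1503 + 0.0606i, |z|^2 = 1.3269
Iter 14: z = 0.6625 + 0.2636i, |z|^2 = 0.5085
Iter 15: z = -0.2875 + 0.7523i, |z|^2 = 0.6486
Iter 16: z = -1.1403 + -0.0296i, |z|^2 = 1.3011
Iter 17: z = 0.6424 + 0.4705i, |z|^2 = 0.6340
Iter 18: z = -0.4657 + 1.0075i, |z|^2 = 1.2319
Iter 19: z = -1.4551 + -0.5354i, |z|^2 = 2.4039

Answer: 20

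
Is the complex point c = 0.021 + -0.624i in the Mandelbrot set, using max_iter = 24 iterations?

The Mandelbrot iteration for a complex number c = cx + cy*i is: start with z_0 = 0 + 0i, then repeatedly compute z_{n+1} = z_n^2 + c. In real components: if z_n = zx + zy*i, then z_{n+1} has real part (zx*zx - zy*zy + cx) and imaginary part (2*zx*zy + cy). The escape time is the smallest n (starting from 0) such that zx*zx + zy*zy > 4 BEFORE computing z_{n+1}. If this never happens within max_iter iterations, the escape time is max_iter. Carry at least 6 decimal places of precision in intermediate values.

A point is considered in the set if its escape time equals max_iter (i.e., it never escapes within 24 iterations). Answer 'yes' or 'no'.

z_0 = 0 + 0i, c = 0.0210 + -0.6240i
Iter 1: z = 0.0210 + -0.6240i, |z|^2 = 0.3898
Iter 2: z = -0.3679 + -0.6502i, |z|^2 = 0.5581
Iter 3: z = -0.2664 + -0.1455i, |z|^2 = 0.0921
Iter 4: z = 0.0708 + -0.5465i, |z|^2 = 0.3036
Iter 5: z = -0.2726 + -0.7014i, |z|^2 = 0.5662
Iter 6: z = -0.3966 + -0.2416i, |z|^2 = 0.2157
Iter 7: z = 0.1199 + -0.4324i, |z|^2 = 0.2013
Iter 8: z = -0.1516 + -0.7277i, |z|^2 = 0.5525
Iter 9: z = -0.4856 + -0.4034i, |z|^2 = 0.3985
Iter 10: z = 0.0940 + -0.2322i, |z|^2 = 0.0628
Iter 11: z = -0.0241 + -0.6677i, |z|^2 = 0.4464
Iter 12: z = -0.4242 + -0.5918i, |z|^2 = 0.5302
Iter 13: z = -0.1493 + -0.1219i, |z|^2 = 0.0372
Iter 14: z = 0.0284 + -0.5876i, |z|^2 = 0.3461
Iter 15: z = -0.3235 + -0.6574i, |z|^2 = 0.5368
Iter 16: z = -0.3066 + -0.1987i, |z|^2 = 0.1335
Iter 17: z = 0.0755 + -0.5022i, |z|^2 = 0.2579
Iter 18: z = -0.2255 + -0.6998i, |z|^2 = 0.5406
Iter 19: z = -0.4179 + -0.3084i, |z|^2 = 0.2698
Iter 20: z = 0.1006 + -0.3662i, |z|^2 = 0.1442
Iter 21: z = -0.1030 + -0.6977i, |z|^2 = 0.4973
Iter 22: z = -0.4551 + -0.4803i, |z|^2 = 0.4378
Iter 23: z = -0.0026 + -0.1868i, |z|^2 = 0.0349
Did not escape in 24 iterations → in set

Answer: yes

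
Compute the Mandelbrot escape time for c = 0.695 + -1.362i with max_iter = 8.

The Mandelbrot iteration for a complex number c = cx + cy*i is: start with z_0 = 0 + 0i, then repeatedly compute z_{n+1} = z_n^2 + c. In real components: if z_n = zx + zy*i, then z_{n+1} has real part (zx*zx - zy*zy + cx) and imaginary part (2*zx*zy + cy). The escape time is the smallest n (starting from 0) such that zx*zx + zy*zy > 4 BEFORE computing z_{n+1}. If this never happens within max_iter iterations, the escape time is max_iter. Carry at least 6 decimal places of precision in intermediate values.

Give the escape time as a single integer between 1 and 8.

z_0 = 0 + 0i, c = 0.6950 + -1.3620i
Iter 1: z = 0.6950 + -1.3620i, |z|^2 = 2.3381
Iter 2: z = -0.6770 + -3.2552i, |z|^2 = 11.0546
Escaped at iteration 2

Answer: 2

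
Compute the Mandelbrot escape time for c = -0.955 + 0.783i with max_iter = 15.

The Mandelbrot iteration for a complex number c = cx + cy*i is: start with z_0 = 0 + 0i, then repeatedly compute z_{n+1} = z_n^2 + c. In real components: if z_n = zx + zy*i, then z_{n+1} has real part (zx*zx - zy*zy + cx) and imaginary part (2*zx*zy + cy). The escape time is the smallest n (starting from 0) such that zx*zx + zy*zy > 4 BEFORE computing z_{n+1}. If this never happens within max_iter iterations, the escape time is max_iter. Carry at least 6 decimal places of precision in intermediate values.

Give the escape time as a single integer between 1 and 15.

Answer: 3

Derivation:
z_0 = 0 + 0i, c = -0.9550 + 0.7830i
Iter 1: z = -0.9550 + 0.7830i, |z|^2 = 1.5251
Iter 2: z = -0.6561 + -0.7125i, |z|^2 = 0.9381
Iter 3: z = -1.0323 + 1.7179i, |z|^2 = 4.0169
Escaped at iteration 3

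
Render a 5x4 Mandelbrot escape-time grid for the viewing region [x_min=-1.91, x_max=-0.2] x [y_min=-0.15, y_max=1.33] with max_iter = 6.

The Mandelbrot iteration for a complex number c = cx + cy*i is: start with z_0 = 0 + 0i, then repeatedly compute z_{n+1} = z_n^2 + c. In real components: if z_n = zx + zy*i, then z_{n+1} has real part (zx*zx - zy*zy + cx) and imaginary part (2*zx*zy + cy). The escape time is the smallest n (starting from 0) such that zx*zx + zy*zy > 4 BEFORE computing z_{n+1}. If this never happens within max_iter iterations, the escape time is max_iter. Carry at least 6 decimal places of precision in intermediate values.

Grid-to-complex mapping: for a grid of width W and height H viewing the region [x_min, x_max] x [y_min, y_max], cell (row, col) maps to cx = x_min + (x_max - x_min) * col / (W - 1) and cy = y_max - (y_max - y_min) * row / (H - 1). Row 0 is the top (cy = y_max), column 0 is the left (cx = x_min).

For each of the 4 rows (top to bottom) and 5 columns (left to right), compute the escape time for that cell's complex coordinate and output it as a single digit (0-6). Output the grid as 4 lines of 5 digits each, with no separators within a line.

Answer: 12222
13346
35666
46666

Derivation:
(row=0, col=0): c = -1.9100 + 1.3300i → escape time 1
(row=0, col=1): c = -1.4825 + 1.3300i → escape time 2
(row=0, col=2): c = -1.0550 + 1.3300i → escape time 2
(row=0, col=3): c = -0.6275 + 1.3300i → escape time 2
(row=0, col=4): c = -0.2000 + 1.3300i → escape time 2
(row=1, col=0): c = -1.9100 + 0.8367i → escape time 1
(row=1, col=1): c = -1.4825 + 0.8367i → escape time 3
(row=1, col=2): c = -1.0550 + 0.8367i → escape time 3
(row=1, col=3): c = -0.6275 + 0.8367i → escape time 4
(row=1, col=4): c = -0.2000 + 0.8367i → escape time 6
(row=2, col=0): c = -1.9100 + 0.3433i → escape time 3
(row=2, col=1): c = -1.4825 + 0.3433i → escape time 5
(row=2, col=2): c = -1.0550 + 0.3433i → escape time 6
(row=2, col=3): c = -0.6275 + 0.3433i → escape time 6
(row=2, col=4): c = -0.2000 + 0.3433i → escape time 6
(row=3, col=0): c = -1.9100 + -0.1500i → escape time 4
(row=3, col=1): c = -1.4825 + -0.1500i → escape time 6
(row=3, col=2): c = -1.0550 + -0.1500i → escape time 6
(row=3, col=3): c = -0.6275 + -0.1500i → escape time 6
(row=3, col=4): c = -0.2000 + -0.1500i → escape time 6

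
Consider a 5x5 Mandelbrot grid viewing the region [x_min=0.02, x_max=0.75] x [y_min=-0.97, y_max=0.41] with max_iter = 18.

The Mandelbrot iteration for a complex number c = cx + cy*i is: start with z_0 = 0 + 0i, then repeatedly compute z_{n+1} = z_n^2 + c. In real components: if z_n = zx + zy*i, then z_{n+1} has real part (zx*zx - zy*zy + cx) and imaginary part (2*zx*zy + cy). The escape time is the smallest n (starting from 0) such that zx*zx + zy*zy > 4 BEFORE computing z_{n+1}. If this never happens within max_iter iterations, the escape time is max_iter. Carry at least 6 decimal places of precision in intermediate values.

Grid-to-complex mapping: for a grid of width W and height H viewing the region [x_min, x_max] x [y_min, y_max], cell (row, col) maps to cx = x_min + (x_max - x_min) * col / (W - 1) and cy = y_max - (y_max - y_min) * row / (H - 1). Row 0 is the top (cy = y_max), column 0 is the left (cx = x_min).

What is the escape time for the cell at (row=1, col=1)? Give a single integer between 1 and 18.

Answer: 18

Derivation:
z_0 = 0 + 0i, c = 0.2025 + 0.0650i
Iter 1: z = 0.2025 + 0.0650i, |z|^2 = 0.0452
Iter 2: z = 0.2393 + 0.0913i, |z|^2 = 0.0656
Iter 3: z = 0.2514 + 0.1087i, |z|^2 = 0.0750
Iter 4: z = 0.2539 + 0.1197i, |z|^2 = 0.0788
Iter 5: z = 0.2526 + 0.1258i, |z|^2 = 0.0796
Iter 6: z = 0.2505 + 0.1285i, |z|^2 = 0.0793
Iter 7: z = 0.2487 + 0.1294i, |z|^2 = 0.0786
Iter 8: z = 0.2476 + 0.1294i, |z|^2 = 0.0781
Iter 9: z = 0.2471 + 0.1291i, |z|^2 = 0.0777
Iter 10: z = 0.2469 + 0.1288i, |z|^2 = 0.0775
Iter 11: z = 0.2469 + 0.1286i, |z|^2 = 0.0775
Iter 12: z = 0.2469 + 0.1285i, |z|^2 = 0.0775
Iter 13: z = 0.2470 + 0.1285i, |z|^2 = 0.0775
Iter 14: z = 0.2470 + 0.1284i, |z|^2 = 0.0775
Iter 15: z = 0.2470 + 0.1284i, |z|^2 = 0.0775
Iter 16: z = 0.2470 + 0.1285i, |z|^2 = 0.0775
Iter 17: z = 0.2470 + 0.1285i, |z|^2 = 0.0775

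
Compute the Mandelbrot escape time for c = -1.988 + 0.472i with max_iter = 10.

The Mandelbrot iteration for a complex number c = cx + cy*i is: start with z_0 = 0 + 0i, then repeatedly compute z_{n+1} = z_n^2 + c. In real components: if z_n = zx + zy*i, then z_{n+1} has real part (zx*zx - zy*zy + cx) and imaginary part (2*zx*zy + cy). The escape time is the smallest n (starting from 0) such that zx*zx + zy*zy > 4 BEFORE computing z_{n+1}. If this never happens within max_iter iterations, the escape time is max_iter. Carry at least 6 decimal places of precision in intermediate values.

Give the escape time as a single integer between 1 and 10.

z_0 = 0 + 0i, c = -1.9880 + 0.4720i
Iter 1: z = -1.9880 + 0.4720i, |z|^2 = 4.1749
Escaped at iteration 1

Answer: 1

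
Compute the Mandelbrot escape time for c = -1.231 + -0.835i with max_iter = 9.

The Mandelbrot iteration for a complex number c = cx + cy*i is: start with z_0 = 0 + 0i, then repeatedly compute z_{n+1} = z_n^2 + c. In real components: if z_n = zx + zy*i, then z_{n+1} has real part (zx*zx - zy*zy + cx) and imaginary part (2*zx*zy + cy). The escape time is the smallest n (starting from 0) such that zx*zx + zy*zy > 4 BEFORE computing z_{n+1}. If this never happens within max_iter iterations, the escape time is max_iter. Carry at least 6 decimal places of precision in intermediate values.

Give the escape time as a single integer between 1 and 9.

z_0 = 0 + 0i, c = -1.2310 + -0.8350i
Iter 1: z = -1.2310 + -0.8350i, |z|^2 = 2.2126
Iter 2: z = -0.4129 + 1.2208i, |z|^2 = 1.6607
Iter 3: z = -2.5508 + -1.8430i, |z|^2 = 9.9034
Escaped at iteration 3

Answer: 3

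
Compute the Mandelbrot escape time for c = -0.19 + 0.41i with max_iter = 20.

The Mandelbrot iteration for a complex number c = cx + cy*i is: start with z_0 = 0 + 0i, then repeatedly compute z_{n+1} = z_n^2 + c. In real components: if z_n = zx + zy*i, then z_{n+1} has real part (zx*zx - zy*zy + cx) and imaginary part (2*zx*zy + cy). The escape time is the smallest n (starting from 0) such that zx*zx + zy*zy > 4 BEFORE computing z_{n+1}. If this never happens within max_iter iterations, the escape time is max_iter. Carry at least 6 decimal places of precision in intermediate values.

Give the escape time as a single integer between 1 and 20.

z_0 = 0 + 0i, c = -0.1900 + 0.4100i
Iter 1: z = -0.1900 + 0.4100i, |z|^2 = 0.2042
Iter 2: z = -0.3220 + 0.2542i, |z|^2 = 0.1683
Iter 3: z = -0.1509 + 0.2463i, |z|^2 = 0.0834
Iter 4: z = -0.2279 + 0.3357i, |z|^2 = 0.1646
Iter 5: z = -0.2507 + 0.2570i, |z|^2 = 0.1289
Iter 6: z = -0.1932 + 0.2811i, |z|^2 = 0.1163
Iter 7: z = -0.2317 + 0.3014i, |z|^2 = 0.1445
Iter 8: z = -0.2271 + 0.2703i, |z|^2 = 0.1247
Iter 9: z = -0.2115 + 0.2872i, |z|^2 = 0.1272
Iter 10: z = -0.2277 + 0.2885i, |z|^2 = 0.1351
Iter 11: z = -0.2214 + 0.2786i, |z|^2 = 0.1266
Iter 12: z = -0.2186 + 0.2867i, |z|^2 = 0.1300
Iter 13: z = -0.2244 + 0.2847i, |z|^2 = 0.1314
Iter 14: z = -0.2207 + 0.2822i, |z|^2 = 0.1284
Iter 15: z = -0.2210 + 0.2854i, |z|^2 = 0.1303
Iter 16: z = -0.2226 + 0.2839i, |z|^2 = 0.1302
Iter 17: z = -0.2210 + 0.2836i, |z|^2 = 0.1293
Iter 18: z = -0.2216 + 0.2846i, |z|^2 = 0.1301
Iter 19: z = -0.2219 + 0.2839i, |z|^2 = 0.1298

Answer: 20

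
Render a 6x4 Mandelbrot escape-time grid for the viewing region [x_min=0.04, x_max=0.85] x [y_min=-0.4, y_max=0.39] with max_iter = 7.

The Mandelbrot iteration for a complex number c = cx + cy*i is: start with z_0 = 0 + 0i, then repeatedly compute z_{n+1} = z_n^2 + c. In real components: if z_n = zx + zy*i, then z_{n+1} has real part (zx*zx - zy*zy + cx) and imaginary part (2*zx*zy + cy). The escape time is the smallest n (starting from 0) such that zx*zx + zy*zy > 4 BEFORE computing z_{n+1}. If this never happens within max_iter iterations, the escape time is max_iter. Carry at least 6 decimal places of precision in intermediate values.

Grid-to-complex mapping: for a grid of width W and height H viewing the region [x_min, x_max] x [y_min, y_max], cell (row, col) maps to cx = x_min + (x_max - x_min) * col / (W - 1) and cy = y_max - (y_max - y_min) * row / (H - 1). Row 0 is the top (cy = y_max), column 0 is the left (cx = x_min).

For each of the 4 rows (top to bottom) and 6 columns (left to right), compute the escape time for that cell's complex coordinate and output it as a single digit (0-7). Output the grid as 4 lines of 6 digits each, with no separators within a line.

(row=0, col=0): c = 0.0400 + 0.3900i → escape time 7
(row=0, col=1): c = 0.2020 + 0.3900i → escape time 7
(row=0, col=2): c = 0.3640 + 0.3900i → escape time 7
(row=0, col=3): c = 0.5260 + 0.3900i → escape time 5
(row=0, col=4): c = 0.6880 + 0.3900i → escape time 3
(row=0, col=5): c = 0.8500 + 0.3900i → escape time 3
(row=1, col=0): c = 0.0400 + 0.1267i → escape time 7
(row=1, col=1): c = 0.2020 + 0.1267i → escape time 7
(row=1, col=2): c = 0.3640 + 0.1267i → escape time 7
(row=1, col=3): c = 0.5260 + 0.1267i → escape time 5
(row=1, col=4): c = 0.6880 + 0.1267i → escape time 3
(row=1, col=5): c = 0.8500 + 0.1267i → escape time 3
(row=2, col=0): c = 0.0400 + -0.1367i → escape time 7
(row=2, col=1): c = 0.2020 + -0.1367i → escape time 7
(row=2, col=2): c = 0.3640 + -0.1367i → escape time 7
(row=2, col=3): c = 0.5260 + -0.1367i → escape time 5
(row=2, col=4): c = 0.6880 + -0.1367i → escape time 3
(row=2, col=5): c = 0.8500 + -0.1367i → escape time 3
(row=3, col=0): c = 0.0400 + -0.4000i → escape time 7
(row=3, col=1): c = 0.2020 + -0.4000i → escape time 7
(row=3, col=2): c = 0.3640 + -0.4000i → escape time 7
(row=3, col=3): c = 0.5260 + -0.4000i → escape time 5
(row=3, col=4): c = 0.6880 + -0.4000i → escape time 3
(row=3, col=5): c = 0.8500 + -0.4000i → escape time 3

Answer: 777533
777533
777533
777533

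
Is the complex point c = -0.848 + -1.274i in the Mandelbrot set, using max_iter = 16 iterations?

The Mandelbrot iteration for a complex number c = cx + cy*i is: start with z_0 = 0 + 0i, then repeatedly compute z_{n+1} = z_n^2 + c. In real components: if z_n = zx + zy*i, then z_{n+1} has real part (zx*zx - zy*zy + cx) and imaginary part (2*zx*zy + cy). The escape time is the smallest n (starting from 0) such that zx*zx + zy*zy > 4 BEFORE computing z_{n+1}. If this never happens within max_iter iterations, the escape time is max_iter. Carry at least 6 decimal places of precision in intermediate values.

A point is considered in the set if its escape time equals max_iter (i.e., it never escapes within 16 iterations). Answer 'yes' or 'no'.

z_0 = 0 + 0i, c = -0.8480 + -1.2740i
Iter 1: z = -0.8480 + -1.2740i, |z|^2 = 2.3422
Iter 2: z = -1.7520 + 0.8867i, |z|^2 = 3.8556
Iter 3: z = 1.4352 + -4.3810i, |z|^2 = 21.2525
Escaped at iteration 3

Answer: no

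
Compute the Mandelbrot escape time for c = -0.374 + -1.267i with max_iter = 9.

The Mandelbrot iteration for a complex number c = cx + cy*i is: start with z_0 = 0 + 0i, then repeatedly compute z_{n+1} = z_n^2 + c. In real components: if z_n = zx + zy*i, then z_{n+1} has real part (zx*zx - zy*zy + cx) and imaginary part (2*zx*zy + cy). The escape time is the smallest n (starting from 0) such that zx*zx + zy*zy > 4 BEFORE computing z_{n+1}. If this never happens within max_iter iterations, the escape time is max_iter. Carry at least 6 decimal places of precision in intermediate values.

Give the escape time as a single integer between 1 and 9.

Answer: 3

Derivation:
z_0 = 0 + 0i, c = -0.3740 + -1.2670i
Iter 1: z = -0.3740 + -1.2670i, |z|^2 = 1.7452
Iter 2: z = -1.8394 + -0.3193i, |z|^2 = 3.4854
Iter 3: z = 2.9075 + -0.0924i, |z|^2 = 8.4621
Escaped at iteration 3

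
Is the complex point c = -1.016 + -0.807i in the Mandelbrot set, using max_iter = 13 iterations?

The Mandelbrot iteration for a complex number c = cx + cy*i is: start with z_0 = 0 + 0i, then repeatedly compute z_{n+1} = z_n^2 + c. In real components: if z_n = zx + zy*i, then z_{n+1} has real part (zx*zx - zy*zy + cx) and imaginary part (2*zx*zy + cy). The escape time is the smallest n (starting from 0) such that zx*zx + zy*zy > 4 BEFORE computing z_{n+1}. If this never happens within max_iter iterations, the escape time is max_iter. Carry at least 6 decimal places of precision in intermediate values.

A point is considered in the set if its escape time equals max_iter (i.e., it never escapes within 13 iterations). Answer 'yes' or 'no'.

z_0 = 0 + 0i, c = -1.0160 + -0.8070i
Iter 1: z = -1.0160 + -0.8070i, |z|^2 = 1.6835
Iter 2: z = -0.6350 + 0.8328i, |z|^2 = 1.0968
Iter 3: z = -1.3064 + -1.8647i, |z|^2 = 5.1836
Escaped at iteration 3

Answer: no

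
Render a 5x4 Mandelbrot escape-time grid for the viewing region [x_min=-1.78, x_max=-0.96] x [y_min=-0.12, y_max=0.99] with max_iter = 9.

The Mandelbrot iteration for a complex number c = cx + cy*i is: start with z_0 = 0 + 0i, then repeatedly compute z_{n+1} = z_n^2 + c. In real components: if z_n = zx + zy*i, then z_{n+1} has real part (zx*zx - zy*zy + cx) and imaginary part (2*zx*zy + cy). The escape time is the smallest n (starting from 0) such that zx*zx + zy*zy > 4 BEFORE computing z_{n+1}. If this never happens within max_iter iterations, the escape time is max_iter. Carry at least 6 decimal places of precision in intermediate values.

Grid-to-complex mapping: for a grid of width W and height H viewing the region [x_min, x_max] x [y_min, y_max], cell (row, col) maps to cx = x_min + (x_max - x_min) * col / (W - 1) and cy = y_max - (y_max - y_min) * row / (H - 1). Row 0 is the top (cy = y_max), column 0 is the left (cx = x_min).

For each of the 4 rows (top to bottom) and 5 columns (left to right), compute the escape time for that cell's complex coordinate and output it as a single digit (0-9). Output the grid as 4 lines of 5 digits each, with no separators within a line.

Answer: 12333
33334
45699
46999

Derivation:
(row=0, col=0): c = -1.7800 + 0.9900i → escape time 1
(row=0, col=1): c = -1.5750 + 0.9900i → escape time 2
(row=0, col=2): c = -1.3700 + 0.9900i → escape time 3
(row=0, col=3): c = -1.1650 + 0.9900i → escape time 3
(row=0, col=4): c = -0.9600 + 0.9900i → escape time 3
(row=1, col=0): c = -1.7800 + 0.6200i → escape time 3
(row=1, col=1): c = -1.5750 + 0.6200i → escape time 3
(row=1, col=2): c = -1.3700 + 0.6200i → escape time 3
(row=1, col=3): c = -1.1650 + 0.6200i → escape time 3
(row=1, col=4): c = -0.9600 + 0.6200i → escape time 4
(row=2, col=0): c = -1.7800 + 0.2500i → escape time 4
(row=2, col=1): c = -1.5750 + 0.2500i → escape time 5
(row=2, col=2): c = -1.3700 + 0.2500i → escape time 6
(row=2, col=3): c = -1.1650 + 0.2500i → escape time 9
(row=2, col=4): c = -0.9600 + 0.2500i → escape time 9
(row=3, col=0): c = -1.7800 + -0.1200i → escape time 4
(row=3, col=1): c = -1.5750 + -0.1200i → escape time 6
(row=3, col=2): c = -1.3700 + -0.1200i → escape time 9
(row=3, col=3): c = -1.1650 + -0.1200i → escape time 9
(row=3, col=4): c = -0.9600 + -0.1200i → escape time 9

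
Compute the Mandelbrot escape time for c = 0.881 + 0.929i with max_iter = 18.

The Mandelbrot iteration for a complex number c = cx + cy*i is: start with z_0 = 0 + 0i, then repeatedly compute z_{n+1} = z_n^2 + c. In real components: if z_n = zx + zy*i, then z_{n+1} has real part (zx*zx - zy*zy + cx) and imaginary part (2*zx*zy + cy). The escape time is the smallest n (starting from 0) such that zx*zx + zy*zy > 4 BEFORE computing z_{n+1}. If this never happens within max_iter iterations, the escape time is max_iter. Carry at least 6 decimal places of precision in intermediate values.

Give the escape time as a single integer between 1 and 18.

Answer: 2

Derivation:
z_0 = 0 + 0i, c = 0.8810 + 0.9290i
Iter 1: z = 0.8810 + 0.9290i, |z|^2 = 1.6392
Iter 2: z = 0.7941 + 2.5659i, |z|^2 = 7.2145
Escaped at iteration 2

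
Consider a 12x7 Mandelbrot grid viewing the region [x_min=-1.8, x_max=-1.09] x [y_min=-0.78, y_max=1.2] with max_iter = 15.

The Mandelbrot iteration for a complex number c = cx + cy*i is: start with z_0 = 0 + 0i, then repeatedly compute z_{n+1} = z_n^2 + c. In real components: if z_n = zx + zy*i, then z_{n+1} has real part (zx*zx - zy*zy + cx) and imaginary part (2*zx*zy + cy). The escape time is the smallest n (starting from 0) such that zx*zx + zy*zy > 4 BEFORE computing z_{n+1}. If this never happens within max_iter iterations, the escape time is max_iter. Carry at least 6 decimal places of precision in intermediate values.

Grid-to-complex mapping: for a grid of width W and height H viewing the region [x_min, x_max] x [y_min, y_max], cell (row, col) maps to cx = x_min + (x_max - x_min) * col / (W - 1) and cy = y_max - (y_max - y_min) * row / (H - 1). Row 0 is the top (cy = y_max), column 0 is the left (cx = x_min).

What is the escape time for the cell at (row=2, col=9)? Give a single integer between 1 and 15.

Answer: 4

Derivation:
z_0 = 0 + 0i, c = -1.2191 + 0.5400i
Iter 1: z = -1.2191 + 0.5400i, |z|^2 = 1.7778
Iter 2: z = -0.0245 + -0.7766i, |z|^2 = 0.6037
Iter 3: z = -1.8216 + 0.5781i, |z|^2 = 3.6525
Iter 4: z = 1.7651 + -1.5660i, |z|^2 = 5.5680
Escaped at iteration 4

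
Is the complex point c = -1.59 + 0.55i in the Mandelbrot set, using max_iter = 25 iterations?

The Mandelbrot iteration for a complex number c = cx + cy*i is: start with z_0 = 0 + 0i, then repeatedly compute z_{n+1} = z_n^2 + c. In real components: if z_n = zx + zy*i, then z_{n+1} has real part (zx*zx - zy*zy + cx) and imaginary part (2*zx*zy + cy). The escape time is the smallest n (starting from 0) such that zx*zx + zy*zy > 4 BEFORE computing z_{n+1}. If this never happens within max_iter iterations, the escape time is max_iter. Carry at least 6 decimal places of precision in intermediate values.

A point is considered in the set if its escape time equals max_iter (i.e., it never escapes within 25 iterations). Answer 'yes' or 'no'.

Answer: no

Derivation:
z_0 = 0 + 0i, c = -1.5900 + 0.5500i
Iter 1: z = -1.5900 + 0.5500i, |z|^2 = 2.8306
Iter 2: z = 0.6356 + -1.1990i, |z|^2 = 1.8416
Iter 3: z = -2.6236 + -0.9742i, |z|^2 = 7.8324
Escaped at iteration 3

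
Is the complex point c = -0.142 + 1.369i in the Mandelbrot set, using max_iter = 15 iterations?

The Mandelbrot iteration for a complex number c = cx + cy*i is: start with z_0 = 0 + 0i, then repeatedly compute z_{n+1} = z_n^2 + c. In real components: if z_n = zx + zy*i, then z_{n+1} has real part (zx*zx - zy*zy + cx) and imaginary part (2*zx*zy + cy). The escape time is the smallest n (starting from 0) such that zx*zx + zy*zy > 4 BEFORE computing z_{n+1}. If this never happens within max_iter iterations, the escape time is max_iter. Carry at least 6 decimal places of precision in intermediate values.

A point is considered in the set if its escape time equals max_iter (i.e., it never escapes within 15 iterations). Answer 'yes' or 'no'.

Answer: no

Derivation:
z_0 = 0 + 0i, c = -0.1420 + 1.3690i
Iter 1: z = -0.1420 + 1.3690i, |z|^2 = 1.8943
Iter 2: z = -1.9960 + 0.9802i, |z|^2 = 4.9448
Escaped at iteration 2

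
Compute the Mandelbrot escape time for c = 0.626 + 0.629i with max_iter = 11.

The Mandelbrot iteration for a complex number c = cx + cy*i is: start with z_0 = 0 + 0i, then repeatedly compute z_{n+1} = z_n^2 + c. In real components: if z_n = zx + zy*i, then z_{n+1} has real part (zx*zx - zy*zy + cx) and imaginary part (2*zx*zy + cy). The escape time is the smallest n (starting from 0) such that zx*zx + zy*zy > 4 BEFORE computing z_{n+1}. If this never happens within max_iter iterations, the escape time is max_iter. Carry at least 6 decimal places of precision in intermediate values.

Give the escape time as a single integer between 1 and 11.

Answer: 3

Derivation:
z_0 = 0 + 0i, c = 0.6260 + 0.6290i
Iter 1: z = 0.6260 + 0.6290i, |z|^2 = 0.7875
Iter 2: z = 0.6222 + 1.4165i, |z|^2 = 2.3937
Iter 3: z = -0.9933 + 2.3918i, |z|^2 = 6.7074
Escaped at iteration 3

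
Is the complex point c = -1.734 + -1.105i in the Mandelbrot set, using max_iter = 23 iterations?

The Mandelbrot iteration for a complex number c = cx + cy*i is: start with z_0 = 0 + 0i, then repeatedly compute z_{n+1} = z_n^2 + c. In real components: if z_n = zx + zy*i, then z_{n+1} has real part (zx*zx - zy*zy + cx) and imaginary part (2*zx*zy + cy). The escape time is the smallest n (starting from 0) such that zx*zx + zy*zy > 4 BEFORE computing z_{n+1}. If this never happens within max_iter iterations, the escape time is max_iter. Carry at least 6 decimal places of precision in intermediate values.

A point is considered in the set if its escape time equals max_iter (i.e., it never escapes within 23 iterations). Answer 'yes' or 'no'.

Answer: no

Derivation:
z_0 = 0 + 0i, c = -1.7340 + -1.1050i
Iter 1: z = -1.7340 + -1.1050i, |z|^2 = 4.2278
Escaped at iteration 1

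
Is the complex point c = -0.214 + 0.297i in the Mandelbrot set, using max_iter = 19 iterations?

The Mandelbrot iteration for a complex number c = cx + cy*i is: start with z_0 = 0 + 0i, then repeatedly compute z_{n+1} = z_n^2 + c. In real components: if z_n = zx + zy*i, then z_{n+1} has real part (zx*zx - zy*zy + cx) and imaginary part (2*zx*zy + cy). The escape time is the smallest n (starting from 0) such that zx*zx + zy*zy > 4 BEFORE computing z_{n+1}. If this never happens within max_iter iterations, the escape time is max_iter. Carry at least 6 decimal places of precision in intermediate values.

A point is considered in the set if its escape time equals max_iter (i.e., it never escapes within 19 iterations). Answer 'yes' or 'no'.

z_0 = 0 + 0i, c = -0.2140 + 0.2970i
Iter 1: z = -0.2140 + 0.2970i, |z|^2 = 0.1340
Iter 2: z = -0.2564 + 0.1699i, |z|^2 = 0.0946
Iter 3: z = -0.1771 + 0.2099i, |z|^2 = 0.0754
Iter 4: z = -0.2267 + 0.2227i, |z|^2 = 0.1010
Iter 5: z = -0.2122 + 0.1961i, |z|^2 = 0.0835
Iter 6: z = -0.2074 + 0.2138i, |z|^2 = 0.0887
Iter 7: z = -0.2167 + 0.2083i, |z|^2 = 0.0903
Iter 8: z = -0.2104 + 0.2067i, |z|^2 = 0.0870
Iter 9: z = -0.2124 + 0.2100i, |z|^2 = 0.0892
Iter 10: z = -0.2130 + 0.2078i, |z|^2 = 0.0885
Iter 11: z = -0.2118 + 0.2085i, |z|^2 = 0.0883
Iter 12: z = -0.2126 + 0.2087i, |z|^2 = 0.0887
Iter 13: z = -0.2123 + 0.2083i, |z|^2 = 0.0885
Iter 14: z = -0.2123 + 0.2086i, |z|^2 = 0.0886
Iter 15: z = -0.2124 + 0.2085i, |z|^2 = 0.0886
Iter 16: z = -0.2123 + 0.2084i, |z|^2 = 0.0885
Iter 17: z = -0.2124 + 0.2085i, |z|^2 = 0.0886
Iter 18: z = -0.2124 + 0.2085i, |z|^2 = 0.0886
Did not escape in 19 iterations → in set

Answer: yes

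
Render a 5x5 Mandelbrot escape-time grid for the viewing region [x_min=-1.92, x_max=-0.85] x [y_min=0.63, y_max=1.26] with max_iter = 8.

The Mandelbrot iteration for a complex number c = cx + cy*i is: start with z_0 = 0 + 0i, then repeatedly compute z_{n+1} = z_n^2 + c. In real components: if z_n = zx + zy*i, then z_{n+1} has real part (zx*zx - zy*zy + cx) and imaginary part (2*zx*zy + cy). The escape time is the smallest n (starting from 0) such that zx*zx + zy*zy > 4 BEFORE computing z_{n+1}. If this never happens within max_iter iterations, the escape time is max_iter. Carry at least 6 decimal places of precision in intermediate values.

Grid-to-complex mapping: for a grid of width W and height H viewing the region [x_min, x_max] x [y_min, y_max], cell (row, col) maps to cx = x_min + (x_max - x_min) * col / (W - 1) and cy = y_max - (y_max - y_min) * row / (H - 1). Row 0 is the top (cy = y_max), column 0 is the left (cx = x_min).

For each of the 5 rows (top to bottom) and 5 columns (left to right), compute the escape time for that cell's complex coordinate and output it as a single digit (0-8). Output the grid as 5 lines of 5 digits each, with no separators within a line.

Answer: 11223
12233
12333
13334
13345

Derivation:
(row=0, col=0): c = -1.9200 + 1.2600i → escape time 1
(row=0, col=1): c = -1.6525 + 1.2600i → escape time 1
(row=0, col=2): c = -1.3850 + 1.2600i → escape time 2
(row=0, col=3): c = -1.1175 + 1.2600i → escape time 2
(row=0, col=4): c = -0.8500 + 1.2600i → escape time 3
(row=1, col=0): c = -1.9200 + 1.1025i → escape time 1
(row=1, col=1): c = -1.6525 + 1.1025i → escape time 2
(row=1, col=2): c = -1.3850 + 1.1025i → escape time 2
(row=1, col=3): c = -1.1175 + 1.1025i → escape time 3
(row=1, col=4): c = -0.8500 + 1.1025i → escape time 3
(row=2, col=0): c = -1.9200 + 0.9450i → escape time 1
(row=2, col=1): c = -1.6525 + 0.9450i → escape time 2
(row=2, col=2): c = -1.3850 + 0.9450i → escape time 3
(row=2, col=3): c = -1.1175 + 0.9450i → escape time 3
(row=2, col=4): c = -0.8500 + 0.9450i → escape time 3
(row=3, col=0): c = -1.9200 + 0.7875i → escape time 1
(row=3, col=1): c = -1.6525 + 0.7875i → escape time 3
(row=3, col=2): c = -1.3850 + 0.7875i → escape time 3
(row=3, col=3): c = -1.1175 + 0.7875i → escape time 3
(row=3, col=4): c = -0.8500 + 0.7875i → escape time 4
(row=4, col=0): c = -1.9200 + 0.6300i → escape time 1
(row=4, col=1): c = -1.6525 + 0.6300i → escape time 3
(row=4, col=2): c = -1.3850 + 0.6300i → escape time 3
(row=4, col=3): c = -1.1175 + 0.6300i → escape time 4
(row=4, col=4): c = -0.8500 + 0.6300i → escape time 5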